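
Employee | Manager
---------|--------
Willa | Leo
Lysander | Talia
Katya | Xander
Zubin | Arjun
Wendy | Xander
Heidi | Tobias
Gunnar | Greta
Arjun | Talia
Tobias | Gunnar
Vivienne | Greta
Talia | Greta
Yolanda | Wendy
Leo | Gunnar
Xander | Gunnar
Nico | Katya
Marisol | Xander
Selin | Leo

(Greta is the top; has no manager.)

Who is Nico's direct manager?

Katya

Nico reports directly to Katya.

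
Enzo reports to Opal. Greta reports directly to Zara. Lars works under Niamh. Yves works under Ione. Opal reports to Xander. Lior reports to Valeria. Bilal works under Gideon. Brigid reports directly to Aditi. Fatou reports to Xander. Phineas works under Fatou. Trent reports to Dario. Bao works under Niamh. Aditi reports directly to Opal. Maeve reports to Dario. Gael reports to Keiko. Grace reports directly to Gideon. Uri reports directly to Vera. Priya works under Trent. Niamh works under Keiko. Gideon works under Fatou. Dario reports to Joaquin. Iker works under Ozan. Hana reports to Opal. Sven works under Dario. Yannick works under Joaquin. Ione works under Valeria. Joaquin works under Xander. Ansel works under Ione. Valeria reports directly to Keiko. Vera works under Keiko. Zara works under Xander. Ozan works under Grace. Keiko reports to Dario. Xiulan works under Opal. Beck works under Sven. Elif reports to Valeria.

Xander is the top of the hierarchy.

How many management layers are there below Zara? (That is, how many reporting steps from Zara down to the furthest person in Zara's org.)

1

The longest chain under Zara runs Zara → Greta, which is 1 level below Zara.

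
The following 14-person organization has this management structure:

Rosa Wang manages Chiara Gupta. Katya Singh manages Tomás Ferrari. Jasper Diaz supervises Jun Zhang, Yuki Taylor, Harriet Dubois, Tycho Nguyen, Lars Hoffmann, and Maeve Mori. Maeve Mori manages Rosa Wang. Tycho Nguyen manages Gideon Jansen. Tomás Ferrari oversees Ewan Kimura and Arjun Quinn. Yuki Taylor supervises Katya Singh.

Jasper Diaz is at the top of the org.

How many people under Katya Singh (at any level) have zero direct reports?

2

The people in Katya Singh's organization with no one reporting to them are Arjun Quinn, Ewan Kimura. That is 2.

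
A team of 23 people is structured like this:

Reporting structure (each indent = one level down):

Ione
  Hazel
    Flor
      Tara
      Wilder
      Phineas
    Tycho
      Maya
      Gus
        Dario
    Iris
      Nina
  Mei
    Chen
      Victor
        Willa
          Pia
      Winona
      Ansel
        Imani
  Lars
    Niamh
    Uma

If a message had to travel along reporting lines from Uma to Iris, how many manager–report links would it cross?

Uma is 2 levels below Ione, and Iris is 2 levels below Ione (their lowest common manager). The shortest path runs up from Uma to Ione and back down to Iris: 2 + 2 = 4 links.

4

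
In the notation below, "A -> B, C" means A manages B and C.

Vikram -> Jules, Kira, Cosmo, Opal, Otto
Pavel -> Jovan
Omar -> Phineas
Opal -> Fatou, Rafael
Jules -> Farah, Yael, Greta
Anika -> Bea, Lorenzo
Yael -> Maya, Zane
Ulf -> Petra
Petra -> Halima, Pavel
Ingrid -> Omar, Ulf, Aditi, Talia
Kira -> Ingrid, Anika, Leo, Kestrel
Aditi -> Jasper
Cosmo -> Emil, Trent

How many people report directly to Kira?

Kira directly manages Ingrid, Anika, Leo, Kestrel. That is 4 direct reports.

4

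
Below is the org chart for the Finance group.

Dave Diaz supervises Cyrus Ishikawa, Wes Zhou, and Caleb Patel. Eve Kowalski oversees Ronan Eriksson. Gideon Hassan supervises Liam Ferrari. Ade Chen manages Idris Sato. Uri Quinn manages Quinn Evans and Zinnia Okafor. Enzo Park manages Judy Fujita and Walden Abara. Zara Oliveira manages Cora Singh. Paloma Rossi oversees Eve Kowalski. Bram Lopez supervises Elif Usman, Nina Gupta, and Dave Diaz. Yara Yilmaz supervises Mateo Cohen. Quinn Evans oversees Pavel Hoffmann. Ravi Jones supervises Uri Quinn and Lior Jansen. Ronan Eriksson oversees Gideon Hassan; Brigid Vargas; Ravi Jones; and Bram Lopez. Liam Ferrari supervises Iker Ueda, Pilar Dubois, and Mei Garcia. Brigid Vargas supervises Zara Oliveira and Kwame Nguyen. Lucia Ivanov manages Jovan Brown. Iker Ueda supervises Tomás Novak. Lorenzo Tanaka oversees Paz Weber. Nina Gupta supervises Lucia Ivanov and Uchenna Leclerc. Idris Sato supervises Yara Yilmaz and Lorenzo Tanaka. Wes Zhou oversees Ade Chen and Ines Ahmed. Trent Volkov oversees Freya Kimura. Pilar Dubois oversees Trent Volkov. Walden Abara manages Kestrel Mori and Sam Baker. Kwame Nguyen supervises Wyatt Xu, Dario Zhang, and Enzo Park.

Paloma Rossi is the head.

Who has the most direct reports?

Direct-report counts: Paloma Rossi has 1; Eve Kowalski has 1; Ronan Eriksson has 4; Bram Lopez has 3; Nina Gupta has 2; Lucia Ivanov has 1; Dave Diaz has 3; Wes Zhou has 2; Ade Chen has 1; Idris Sato has 2; Lorenzo Tanaka has 1; Yara Yilmaz has 1; Ravi Jones has 2; Uri Quinn has 2; Quinn Evans has 1; Brigid Vargas has 2; Kwame Nguyen has 3; Enzo Park has 2; Walden Abara has 2; Zara Oliveira has 1; Gideon Hassan has 1; Liam Ferrari has 3; Pilar Dubois has 1; Trent Volkov has 1; Iker Ueda has 1. The largest is 4, held by Ronan Eriksson.

Ronan Eriksson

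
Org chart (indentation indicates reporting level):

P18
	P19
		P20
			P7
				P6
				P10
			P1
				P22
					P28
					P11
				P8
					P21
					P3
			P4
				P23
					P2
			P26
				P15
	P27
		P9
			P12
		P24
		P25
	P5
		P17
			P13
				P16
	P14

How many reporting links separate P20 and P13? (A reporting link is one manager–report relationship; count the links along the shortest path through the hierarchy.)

P20 is 2 levels below P18, and P13 is 3 levels below P18 (their lowest common manager). The shortest path runs up from P20 to P18 and back down to P13: 2 + 3 = 5 links.

5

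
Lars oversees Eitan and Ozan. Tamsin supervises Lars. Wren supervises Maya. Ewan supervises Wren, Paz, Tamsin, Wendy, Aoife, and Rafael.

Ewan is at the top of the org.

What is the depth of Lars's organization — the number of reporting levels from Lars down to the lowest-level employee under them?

The longest chain under Lars runs Lars → Ozan, which is 1 level below Lars.

1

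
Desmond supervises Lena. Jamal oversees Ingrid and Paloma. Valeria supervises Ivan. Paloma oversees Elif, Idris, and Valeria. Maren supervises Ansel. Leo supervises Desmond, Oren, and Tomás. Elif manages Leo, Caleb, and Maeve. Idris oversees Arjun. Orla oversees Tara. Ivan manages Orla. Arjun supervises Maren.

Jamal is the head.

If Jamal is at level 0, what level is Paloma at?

1

Chain from Paloma up to Jamal: Paloma → Jamal. That is 1 step up, so Paloma is 1 level below Jamal.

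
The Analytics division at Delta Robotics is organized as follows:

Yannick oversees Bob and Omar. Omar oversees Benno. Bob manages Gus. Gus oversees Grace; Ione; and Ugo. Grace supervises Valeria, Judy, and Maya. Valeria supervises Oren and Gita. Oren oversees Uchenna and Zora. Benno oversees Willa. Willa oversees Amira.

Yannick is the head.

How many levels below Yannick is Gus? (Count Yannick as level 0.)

Chain from Gus up to Yannick: Gus → Bob → Yannick. That is 2 steps up, so Gus is 2 levels below Yannick.

2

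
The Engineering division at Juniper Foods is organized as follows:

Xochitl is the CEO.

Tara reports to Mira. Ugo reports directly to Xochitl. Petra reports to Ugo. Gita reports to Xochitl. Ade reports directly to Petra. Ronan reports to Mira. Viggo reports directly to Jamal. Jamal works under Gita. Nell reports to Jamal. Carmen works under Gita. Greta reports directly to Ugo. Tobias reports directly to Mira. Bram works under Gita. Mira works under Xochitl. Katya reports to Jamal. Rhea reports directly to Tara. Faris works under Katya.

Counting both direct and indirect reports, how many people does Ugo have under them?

Ugo directly manages Greta, Petra. Greta has no reports. Under Petra: Ade (1). So Ugo's organization is 2 direct reports plus everyone under them: 1 + 2 = 3.

3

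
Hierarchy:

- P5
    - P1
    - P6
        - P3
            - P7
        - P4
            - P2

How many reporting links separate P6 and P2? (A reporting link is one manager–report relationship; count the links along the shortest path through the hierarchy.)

2

P2 is in P6's organization: the chain from P2 up to P6 is P2 → P4 → P6, which is 2 links.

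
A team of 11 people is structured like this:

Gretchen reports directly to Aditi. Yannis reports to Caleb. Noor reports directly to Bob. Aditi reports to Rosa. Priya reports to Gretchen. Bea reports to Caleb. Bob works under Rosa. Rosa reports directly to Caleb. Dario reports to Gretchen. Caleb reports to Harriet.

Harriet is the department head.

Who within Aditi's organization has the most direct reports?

Direct-report counts within Aditi's organization: Aditi has 1; Gretchen has 2. The largest is 2, held by Gretchen.

Gretchen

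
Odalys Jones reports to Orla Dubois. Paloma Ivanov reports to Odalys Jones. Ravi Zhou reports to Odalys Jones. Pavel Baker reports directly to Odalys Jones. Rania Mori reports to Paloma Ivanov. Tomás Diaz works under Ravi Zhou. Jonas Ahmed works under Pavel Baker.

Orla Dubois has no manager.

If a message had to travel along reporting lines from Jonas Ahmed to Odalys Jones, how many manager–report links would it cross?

2

Jonas Ahmed is in Odalys Jones's organization: the chain from Jonas Ahmed up to Odalys Jones is Jonas Ahmed → Pavel Baker → Odalys Jones, which is 2 links.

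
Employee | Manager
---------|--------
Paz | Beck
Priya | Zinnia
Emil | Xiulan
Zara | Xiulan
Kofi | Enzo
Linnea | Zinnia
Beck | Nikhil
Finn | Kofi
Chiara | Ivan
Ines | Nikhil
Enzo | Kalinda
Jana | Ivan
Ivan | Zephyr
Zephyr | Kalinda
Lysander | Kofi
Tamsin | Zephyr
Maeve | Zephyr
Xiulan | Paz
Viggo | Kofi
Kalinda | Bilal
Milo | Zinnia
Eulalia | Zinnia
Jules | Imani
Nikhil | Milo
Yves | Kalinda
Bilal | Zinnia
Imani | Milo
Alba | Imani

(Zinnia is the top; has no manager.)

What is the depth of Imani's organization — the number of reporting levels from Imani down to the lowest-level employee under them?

1

The longest chain under Imani runs Imani → Jules, which is 1 level below Imani.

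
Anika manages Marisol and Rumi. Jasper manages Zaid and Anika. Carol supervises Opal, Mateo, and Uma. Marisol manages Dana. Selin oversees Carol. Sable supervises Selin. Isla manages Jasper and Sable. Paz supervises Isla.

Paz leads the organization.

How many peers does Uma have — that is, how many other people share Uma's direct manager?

2

Uma reports to Carol. Carol's other direct reports are Opal, Mateo — 2 peers.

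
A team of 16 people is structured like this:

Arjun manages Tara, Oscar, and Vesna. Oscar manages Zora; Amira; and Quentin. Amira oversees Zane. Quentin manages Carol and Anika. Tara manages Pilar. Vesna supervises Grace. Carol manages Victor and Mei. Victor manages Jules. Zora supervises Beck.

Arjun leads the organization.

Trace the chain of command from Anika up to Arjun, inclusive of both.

Anika -> Quentin -> Oscar -> Arjun

Anika reports to Quentin. Quentin reports to Oscar. Oscar reports to Arjun. Arjun is at the top.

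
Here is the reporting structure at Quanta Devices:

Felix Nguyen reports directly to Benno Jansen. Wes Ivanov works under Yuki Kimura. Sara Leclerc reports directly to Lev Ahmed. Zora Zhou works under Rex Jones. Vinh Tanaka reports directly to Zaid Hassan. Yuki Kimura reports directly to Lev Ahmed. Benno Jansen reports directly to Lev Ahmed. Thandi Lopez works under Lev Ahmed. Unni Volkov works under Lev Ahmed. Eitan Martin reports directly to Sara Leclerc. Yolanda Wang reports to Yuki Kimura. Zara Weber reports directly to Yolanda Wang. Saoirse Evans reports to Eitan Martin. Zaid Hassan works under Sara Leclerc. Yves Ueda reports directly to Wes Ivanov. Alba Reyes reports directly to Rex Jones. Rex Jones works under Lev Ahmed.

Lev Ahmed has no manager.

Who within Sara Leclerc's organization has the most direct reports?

Sara Leclerc

Direct-report counts within Sara Leclerc's organization: Sara Leclerc has 2; Eitan Martin has 1; Zaid Hassan has 1. The largest is 2, held by Sara Leclerc.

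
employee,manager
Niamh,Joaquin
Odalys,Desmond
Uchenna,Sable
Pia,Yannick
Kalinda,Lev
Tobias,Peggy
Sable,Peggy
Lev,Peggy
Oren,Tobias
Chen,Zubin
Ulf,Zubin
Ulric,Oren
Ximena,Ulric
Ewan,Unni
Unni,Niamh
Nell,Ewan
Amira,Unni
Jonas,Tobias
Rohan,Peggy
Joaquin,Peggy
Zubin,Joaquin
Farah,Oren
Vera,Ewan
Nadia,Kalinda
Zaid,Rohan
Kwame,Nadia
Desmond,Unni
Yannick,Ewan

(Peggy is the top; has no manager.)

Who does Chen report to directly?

Chen reports directly to Zubin.

Zubin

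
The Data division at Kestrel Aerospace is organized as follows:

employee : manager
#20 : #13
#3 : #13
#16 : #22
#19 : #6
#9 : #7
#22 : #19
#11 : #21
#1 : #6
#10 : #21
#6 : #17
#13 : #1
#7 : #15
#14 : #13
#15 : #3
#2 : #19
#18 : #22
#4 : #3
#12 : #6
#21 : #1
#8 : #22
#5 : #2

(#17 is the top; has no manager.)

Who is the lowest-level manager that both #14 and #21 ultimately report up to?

#14's chain of managers is #13, #1, #6, #17. #21's chain of managers is #1, #6, #17. The first manager that appears in both chains is #1.

#1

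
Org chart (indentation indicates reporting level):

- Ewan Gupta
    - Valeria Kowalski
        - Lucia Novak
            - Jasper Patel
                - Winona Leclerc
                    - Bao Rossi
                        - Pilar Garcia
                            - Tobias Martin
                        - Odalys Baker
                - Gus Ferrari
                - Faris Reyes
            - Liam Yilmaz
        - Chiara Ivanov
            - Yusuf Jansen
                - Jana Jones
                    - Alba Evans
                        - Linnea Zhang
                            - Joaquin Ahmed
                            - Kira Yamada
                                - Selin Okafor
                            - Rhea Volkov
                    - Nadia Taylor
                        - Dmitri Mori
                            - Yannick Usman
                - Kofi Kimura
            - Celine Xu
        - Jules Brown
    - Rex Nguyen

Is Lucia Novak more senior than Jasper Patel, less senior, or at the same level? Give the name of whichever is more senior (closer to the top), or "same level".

Lucia Novak

Lucia Novak is 2 levels below Ewan Gupta; Jasper Patel is 3. Lucia Novak is higher.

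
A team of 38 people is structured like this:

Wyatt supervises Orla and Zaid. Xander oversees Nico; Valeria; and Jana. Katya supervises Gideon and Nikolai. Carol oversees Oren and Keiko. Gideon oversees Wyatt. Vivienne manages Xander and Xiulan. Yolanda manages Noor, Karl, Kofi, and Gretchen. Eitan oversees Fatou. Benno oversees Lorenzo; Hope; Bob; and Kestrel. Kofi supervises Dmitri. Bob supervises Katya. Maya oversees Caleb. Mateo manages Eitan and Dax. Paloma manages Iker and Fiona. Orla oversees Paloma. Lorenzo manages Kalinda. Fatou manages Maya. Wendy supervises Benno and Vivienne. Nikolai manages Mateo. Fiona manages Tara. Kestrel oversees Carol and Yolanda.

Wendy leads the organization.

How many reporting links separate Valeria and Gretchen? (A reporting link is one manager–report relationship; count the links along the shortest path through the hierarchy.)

Valeria is 3 levels below Wendy, and Gretchen is 4 levels below Wendy (their lowest common manager). The shortest path runs up from Valeria to Wendy and back down to Gretchen: 3 + 4 = 7 links.

7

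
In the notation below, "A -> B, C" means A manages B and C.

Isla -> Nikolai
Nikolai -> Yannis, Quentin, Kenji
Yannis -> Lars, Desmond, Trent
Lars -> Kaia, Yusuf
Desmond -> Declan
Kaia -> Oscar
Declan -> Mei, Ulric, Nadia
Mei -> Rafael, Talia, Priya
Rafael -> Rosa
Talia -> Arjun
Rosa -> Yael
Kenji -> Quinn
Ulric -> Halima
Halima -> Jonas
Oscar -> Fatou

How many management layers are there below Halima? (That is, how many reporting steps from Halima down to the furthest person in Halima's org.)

The longest chain under Halima runs Halima → Jonas, which is 1 level below Halima.

1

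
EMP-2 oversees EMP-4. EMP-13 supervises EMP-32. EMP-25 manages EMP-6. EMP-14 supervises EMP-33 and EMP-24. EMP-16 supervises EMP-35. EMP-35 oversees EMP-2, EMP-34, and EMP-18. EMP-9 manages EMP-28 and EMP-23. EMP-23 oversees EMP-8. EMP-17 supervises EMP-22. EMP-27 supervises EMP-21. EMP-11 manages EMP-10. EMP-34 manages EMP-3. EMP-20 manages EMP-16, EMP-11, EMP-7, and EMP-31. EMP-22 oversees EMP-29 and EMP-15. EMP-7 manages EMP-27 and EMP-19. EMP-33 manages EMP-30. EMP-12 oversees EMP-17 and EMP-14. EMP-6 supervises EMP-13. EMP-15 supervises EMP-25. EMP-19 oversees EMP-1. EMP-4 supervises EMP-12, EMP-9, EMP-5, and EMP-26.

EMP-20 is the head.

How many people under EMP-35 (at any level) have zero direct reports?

The people in EMP-35's organization with no one reporting to them are EMP-18, EMP-3, EMP-26, EMP-5, EMP-8, EMP-28, EMP-24, EMP-30, EMP-29, EMP-32. That is 10.

10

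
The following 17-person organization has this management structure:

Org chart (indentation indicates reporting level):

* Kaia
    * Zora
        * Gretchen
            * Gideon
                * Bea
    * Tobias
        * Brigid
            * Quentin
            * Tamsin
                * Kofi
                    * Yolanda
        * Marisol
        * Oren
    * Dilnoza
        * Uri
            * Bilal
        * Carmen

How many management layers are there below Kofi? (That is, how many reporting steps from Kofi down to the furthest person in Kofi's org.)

1

The longest chain under Kofi runs Kofi → Yolanda, which is 1 level below Kofi.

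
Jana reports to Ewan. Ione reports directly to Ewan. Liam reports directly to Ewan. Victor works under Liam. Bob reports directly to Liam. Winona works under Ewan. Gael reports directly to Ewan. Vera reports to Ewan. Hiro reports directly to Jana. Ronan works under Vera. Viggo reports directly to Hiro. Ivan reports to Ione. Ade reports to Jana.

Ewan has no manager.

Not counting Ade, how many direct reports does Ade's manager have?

1

Ade reports to Jana. Jana's other direct reports are Hiro — 1 peer.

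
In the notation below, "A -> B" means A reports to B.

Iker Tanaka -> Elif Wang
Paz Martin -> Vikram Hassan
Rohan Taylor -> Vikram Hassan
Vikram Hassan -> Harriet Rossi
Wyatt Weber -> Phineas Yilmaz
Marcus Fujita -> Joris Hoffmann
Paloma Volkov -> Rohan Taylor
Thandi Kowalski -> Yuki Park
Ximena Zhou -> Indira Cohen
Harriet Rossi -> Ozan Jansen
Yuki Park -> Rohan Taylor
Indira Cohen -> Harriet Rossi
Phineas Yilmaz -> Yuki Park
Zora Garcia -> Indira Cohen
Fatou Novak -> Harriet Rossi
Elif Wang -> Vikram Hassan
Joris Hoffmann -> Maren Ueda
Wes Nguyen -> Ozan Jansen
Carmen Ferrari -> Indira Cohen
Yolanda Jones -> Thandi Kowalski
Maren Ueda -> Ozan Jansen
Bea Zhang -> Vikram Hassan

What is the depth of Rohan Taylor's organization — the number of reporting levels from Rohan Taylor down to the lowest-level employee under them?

3

The longest chain under Rohan Taylor runs Rohan Taylor → Yuki Park → Thandi Kowalski → Yolanda Jones, which is 3 levels below Rohan Taylor.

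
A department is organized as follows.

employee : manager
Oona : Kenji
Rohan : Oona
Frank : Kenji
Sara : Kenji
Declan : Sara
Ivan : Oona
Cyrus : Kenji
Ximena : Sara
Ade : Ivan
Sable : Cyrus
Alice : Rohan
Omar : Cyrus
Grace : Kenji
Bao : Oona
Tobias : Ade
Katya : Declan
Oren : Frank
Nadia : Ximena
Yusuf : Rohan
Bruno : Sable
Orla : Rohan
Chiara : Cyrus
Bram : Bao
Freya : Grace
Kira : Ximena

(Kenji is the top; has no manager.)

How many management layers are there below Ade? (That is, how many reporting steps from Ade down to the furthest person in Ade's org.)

The longest chain under Ade runs Ade → Tobias, which is 1 level below Ade.

1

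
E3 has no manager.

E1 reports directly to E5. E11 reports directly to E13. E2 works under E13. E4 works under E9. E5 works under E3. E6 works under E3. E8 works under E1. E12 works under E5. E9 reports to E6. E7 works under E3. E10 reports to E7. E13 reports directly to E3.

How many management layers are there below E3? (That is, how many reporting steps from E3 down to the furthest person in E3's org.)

The longest chain under E3 runs E3 → E6 → E9 → E4, which is 3 levels below E3.

3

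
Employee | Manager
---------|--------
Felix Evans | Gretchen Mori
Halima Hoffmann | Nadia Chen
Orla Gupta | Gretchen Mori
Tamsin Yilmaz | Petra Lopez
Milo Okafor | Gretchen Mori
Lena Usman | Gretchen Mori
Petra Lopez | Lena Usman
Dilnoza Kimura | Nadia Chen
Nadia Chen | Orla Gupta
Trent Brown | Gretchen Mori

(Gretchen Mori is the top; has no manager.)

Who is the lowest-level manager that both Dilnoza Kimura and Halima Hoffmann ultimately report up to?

Dilnoza Kimura's chain of managers is Nadia Chen, Orla Gupta, Gretchen Mori. Halima Hoffmann's chain of managers is Nadia Chen, Orla Gupta, Gretchen Mori. The first manager that appears in both chains is Nadia Chen.

Nadia Chen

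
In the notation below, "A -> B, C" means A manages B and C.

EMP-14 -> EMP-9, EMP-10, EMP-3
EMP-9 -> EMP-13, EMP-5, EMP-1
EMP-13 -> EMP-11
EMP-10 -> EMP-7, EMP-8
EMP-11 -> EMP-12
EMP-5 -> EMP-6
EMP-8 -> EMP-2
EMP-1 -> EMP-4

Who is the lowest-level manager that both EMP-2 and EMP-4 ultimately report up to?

EMP-14

EMP-2's chain of managers is EMP-8, EMP-10, EMP-14. EMP-4's chain of managers is EMP-1, EMP-9, EMP-14. The first manager that appears in both chains is EMP-14.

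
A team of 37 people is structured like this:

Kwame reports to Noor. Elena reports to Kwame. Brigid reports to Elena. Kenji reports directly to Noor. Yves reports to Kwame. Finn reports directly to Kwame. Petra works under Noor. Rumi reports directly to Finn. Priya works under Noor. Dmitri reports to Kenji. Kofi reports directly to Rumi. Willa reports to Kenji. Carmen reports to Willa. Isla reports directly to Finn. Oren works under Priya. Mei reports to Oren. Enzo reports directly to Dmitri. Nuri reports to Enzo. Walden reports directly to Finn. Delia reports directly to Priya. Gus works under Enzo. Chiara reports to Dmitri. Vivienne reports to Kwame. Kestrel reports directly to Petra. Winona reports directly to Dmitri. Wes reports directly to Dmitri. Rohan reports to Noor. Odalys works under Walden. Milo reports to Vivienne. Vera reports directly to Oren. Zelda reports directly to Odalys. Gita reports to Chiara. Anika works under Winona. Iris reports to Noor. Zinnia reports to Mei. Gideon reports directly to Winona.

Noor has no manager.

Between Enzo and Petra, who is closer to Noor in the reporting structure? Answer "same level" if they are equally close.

Enzo is 3 levels below Noor; Petra is 1. Petra is higher.

Petra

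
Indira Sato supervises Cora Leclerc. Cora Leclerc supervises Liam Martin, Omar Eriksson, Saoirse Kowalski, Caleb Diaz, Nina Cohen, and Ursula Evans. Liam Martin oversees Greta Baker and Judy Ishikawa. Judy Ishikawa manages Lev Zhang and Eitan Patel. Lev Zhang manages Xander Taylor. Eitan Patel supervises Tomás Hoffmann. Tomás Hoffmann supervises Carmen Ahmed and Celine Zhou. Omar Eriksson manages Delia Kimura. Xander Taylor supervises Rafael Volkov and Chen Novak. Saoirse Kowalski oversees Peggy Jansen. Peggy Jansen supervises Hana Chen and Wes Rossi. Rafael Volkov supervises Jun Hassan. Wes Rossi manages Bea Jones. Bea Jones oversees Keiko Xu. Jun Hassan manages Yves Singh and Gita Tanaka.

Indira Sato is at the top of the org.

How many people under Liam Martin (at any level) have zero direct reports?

The people in Liam Martin's organization with no one reporting to them are Greta Baker, Celine Zhou, Carmen Ahmed, Chen Novak, Gita Tanaka, Yves Singh. That is 6.

6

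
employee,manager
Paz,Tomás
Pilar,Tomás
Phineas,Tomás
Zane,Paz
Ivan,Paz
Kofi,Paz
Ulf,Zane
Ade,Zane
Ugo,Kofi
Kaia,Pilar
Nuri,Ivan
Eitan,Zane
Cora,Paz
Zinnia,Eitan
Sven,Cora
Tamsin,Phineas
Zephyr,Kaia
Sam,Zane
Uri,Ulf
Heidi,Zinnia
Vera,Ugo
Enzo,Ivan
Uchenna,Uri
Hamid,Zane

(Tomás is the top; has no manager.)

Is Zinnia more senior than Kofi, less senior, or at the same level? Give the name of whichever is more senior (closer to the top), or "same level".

Zinnia is 4 levels below Tomás; Kofi is 2. Kofi is higher.

Kofi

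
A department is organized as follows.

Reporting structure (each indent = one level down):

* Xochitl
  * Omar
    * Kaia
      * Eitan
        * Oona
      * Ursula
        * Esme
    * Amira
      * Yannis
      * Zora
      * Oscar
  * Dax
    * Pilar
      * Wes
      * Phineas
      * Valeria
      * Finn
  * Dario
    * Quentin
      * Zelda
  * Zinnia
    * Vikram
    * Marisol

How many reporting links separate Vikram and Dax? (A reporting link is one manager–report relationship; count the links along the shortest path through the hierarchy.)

3

Vikram is 2 levels below Xochitl, and Dax is 1 level below Xochitl (their lowest common manager). The shortest path runs up from Vikram to Xochitl and back down to Dax: 2 + 1 = 3 links.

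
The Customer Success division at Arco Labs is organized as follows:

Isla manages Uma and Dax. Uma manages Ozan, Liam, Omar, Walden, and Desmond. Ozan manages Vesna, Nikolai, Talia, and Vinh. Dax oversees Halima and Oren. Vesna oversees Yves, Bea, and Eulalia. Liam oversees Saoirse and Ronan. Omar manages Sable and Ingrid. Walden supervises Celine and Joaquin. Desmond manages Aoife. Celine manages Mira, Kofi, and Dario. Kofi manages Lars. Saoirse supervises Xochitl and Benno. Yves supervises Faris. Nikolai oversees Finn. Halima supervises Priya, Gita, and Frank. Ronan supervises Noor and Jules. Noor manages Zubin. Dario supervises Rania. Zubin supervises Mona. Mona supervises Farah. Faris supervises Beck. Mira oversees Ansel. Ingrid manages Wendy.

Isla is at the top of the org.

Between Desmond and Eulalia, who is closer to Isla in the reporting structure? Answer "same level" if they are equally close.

Desmond is 2 levels below Isla; Eulalia is 4. Desmond is higher.

Desmond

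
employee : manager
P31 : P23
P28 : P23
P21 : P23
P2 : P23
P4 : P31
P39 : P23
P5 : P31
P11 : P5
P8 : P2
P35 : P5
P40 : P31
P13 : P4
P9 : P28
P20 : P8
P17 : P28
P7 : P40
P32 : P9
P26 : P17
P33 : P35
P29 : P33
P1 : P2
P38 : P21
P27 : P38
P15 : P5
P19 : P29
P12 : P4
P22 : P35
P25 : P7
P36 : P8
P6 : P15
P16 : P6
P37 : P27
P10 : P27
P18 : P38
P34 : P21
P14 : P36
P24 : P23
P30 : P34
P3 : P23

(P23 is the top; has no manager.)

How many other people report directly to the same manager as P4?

2

P4 reports to P31. P31's other direct reports are P5, P40 — 2 peers.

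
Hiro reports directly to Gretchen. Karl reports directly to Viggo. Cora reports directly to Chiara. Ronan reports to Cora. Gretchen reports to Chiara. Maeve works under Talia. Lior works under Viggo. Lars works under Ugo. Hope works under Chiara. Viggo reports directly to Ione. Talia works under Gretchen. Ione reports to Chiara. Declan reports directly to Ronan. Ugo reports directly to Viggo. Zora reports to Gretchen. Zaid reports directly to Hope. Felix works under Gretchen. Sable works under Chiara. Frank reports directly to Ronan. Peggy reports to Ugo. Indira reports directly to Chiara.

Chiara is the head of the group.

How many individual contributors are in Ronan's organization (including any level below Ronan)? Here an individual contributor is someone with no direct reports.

The people in Ronan's organization with no one reporting to them are Frank, Declan. That is 2.

2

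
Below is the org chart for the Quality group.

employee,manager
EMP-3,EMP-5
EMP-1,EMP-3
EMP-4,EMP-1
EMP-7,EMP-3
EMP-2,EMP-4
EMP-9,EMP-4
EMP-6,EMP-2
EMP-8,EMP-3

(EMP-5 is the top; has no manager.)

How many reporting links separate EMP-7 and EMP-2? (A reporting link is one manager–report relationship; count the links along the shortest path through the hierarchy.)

EMP-7 is 1 level below EMP-3, and EMP-2 is 3 levels below EMP-3 (their lowest common manager). The shortest path runs up from EMP-7 to EMP-3 and back down to EMP-2: 1 + 3 = 4 links.

4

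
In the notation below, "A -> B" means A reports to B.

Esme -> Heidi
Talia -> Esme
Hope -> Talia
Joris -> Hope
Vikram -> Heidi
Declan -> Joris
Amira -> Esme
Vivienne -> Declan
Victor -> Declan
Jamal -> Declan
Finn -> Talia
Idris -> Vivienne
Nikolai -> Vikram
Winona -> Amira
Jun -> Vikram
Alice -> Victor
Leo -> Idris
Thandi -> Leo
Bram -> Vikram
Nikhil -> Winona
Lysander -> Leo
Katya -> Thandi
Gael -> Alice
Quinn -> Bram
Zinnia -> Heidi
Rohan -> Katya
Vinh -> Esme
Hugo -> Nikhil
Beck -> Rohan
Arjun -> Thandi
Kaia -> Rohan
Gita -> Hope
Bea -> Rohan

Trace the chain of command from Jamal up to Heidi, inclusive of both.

Jamal -> Declan -> Joris -> Hope -> Talia -> Esme -> Heidi

Jamal reports to Declan. Declan reports to Joris. Joris reports to Hope. Hope reports to Talia. Talia reports to Esme. Esme reports to Heidi. Heidi is at the top.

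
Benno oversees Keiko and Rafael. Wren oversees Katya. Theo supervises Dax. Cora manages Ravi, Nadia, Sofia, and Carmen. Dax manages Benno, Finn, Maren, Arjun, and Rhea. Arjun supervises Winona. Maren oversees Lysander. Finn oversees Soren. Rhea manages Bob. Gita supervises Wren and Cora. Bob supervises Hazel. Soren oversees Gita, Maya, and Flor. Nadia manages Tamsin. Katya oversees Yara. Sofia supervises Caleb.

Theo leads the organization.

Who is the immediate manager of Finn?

Finn reports directly to Dax.

Dax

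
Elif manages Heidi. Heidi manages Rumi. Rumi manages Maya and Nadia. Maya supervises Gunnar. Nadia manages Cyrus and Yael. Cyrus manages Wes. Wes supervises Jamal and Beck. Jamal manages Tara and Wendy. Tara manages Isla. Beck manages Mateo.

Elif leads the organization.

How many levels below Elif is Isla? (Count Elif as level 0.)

Chain from Isla up to Elif: Isla → Tara → Jamal → Wes → Cyrus → Nadia → Rumi → Heidi → Elif. That is 8 steps up, so Isla is 8 levels below Elif.

8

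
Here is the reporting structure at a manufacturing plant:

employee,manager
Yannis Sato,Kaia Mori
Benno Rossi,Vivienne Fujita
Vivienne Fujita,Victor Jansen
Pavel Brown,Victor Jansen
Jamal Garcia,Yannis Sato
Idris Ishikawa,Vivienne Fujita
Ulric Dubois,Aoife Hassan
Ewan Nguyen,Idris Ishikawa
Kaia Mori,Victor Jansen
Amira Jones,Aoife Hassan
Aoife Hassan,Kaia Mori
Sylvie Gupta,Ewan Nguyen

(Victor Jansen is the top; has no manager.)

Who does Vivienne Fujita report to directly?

Victor Jansen

Vivienne Fujita reports directly to Victor Jansen.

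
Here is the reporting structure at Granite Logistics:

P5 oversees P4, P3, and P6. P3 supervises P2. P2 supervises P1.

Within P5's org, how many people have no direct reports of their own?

The people in P5's organization with no one reporting to them are P6, P4, P1. That is 3.

3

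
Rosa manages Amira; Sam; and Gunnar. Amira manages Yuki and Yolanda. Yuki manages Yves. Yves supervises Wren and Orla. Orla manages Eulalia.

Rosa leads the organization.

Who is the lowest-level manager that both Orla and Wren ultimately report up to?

Yves

Orla's chain of managers is Yves, Yuki, Amira, Rosa. Wren's chain of managers is Yves, Yuki, Amira, Rosa. The first manager that appears in both chains is Yves.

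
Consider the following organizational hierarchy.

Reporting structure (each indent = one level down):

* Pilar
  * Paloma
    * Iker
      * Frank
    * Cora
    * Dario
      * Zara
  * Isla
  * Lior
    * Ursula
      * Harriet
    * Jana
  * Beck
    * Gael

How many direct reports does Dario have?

Dario directly manages Zara. That is 1 direct report.

1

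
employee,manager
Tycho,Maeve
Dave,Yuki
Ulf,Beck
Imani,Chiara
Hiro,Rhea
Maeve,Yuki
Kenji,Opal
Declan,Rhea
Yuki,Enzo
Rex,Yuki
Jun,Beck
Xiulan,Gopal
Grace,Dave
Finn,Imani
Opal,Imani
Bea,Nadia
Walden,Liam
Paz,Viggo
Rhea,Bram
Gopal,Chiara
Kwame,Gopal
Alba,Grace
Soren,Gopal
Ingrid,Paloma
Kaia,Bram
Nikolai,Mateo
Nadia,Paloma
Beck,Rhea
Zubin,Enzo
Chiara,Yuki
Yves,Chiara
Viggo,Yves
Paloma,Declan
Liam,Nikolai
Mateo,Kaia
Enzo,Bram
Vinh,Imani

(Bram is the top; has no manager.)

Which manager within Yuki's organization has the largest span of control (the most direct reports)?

Direct-report counts within Yuki's organization: Yuki has 4; Dave has 1; Grace has 1; Maeve has 1; Chiara has 3; Gopal has 3; Yves has 1; Viggo has 1; Imani has 3; Opal has 1. The largest is 4, held by Yuki.

Yuki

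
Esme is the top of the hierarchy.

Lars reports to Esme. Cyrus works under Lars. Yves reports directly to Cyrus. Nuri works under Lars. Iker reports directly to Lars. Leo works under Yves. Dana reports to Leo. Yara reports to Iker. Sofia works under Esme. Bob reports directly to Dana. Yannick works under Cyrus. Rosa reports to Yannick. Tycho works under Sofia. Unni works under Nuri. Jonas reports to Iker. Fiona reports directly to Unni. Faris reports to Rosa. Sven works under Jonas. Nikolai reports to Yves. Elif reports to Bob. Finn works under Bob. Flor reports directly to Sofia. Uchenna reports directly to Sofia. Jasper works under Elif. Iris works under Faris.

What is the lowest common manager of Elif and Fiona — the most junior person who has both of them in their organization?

Lars

Elif's chain of managers is Bob, Dana, Leo, Yves, Cyrus, Lars, Esme. Fiona's chain of managers is Unni, Nuri, Lars, Esme. The first manager that appears in both chains is Lars.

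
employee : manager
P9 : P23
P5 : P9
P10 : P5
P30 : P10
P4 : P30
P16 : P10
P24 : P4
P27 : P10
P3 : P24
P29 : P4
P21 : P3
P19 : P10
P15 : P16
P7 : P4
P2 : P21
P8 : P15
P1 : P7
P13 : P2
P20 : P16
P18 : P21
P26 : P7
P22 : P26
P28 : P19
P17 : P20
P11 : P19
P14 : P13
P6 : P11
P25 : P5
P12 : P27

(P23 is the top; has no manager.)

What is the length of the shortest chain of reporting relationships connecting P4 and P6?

P4 is 2 levels below P10, and P6 is 3 levels below P10 (their lowest common manager). The shortest path runs up from P4 to P10 and back down to P6: 2 + 3 = 5 links.

5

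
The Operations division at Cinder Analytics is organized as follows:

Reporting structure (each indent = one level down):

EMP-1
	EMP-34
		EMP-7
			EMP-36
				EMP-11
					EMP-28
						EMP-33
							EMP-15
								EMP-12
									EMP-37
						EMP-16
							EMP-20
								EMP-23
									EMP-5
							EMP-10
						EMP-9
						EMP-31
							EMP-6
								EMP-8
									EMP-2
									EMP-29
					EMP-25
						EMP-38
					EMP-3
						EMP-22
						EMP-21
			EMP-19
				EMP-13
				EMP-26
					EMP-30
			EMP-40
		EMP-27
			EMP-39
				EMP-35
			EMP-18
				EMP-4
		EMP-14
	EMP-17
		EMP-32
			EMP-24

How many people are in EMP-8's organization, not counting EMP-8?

EMP-8 directly manages EMP-2, EMP-29. EMP-2 has no reports. EMP-29 has no reports. So EMP-8's organization is 2 direct reports plus everyone under them: 1 + 1 = 2.

2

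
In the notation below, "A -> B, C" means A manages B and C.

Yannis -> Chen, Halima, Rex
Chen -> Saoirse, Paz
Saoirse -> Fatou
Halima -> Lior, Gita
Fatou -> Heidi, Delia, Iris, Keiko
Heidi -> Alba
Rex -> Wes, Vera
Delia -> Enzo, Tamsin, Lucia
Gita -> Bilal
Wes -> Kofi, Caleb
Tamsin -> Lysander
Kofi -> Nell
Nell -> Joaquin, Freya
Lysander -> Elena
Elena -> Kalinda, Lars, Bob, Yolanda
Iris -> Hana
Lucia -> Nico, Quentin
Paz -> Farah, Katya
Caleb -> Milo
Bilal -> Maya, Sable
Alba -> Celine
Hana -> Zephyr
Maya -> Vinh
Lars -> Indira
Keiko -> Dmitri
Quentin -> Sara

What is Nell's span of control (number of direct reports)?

2

Nell directly manages Joaquin, Freya. That is 2 direct reports.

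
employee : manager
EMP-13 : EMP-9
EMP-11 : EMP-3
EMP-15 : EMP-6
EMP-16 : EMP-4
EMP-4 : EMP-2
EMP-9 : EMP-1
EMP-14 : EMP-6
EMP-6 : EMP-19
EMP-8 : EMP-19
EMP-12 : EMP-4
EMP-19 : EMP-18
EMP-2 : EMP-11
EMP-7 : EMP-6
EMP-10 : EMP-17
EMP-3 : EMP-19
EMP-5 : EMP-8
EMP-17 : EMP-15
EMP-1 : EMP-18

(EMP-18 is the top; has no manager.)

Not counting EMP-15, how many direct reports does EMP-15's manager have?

2

EMP-15 reports to EMP-6. EMP-6's other direct reports are EMP-7, EMP-14 — 2 peers.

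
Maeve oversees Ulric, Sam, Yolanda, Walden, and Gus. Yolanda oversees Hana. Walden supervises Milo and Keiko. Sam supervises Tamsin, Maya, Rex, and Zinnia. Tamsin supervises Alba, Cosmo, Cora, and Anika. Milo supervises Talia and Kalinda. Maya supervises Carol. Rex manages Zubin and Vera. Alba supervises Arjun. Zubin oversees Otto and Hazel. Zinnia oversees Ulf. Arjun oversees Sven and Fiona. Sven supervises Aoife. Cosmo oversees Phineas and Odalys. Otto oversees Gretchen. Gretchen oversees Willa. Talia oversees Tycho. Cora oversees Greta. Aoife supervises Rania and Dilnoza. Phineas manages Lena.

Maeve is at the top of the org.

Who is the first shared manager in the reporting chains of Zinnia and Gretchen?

Sam

Zinnia's chain of managers is Sam, Maeve. Gretchen's chain of managers is Otto, Zubin, Rex, Sam, Maeve. The first manager that appears in both chains is Sam.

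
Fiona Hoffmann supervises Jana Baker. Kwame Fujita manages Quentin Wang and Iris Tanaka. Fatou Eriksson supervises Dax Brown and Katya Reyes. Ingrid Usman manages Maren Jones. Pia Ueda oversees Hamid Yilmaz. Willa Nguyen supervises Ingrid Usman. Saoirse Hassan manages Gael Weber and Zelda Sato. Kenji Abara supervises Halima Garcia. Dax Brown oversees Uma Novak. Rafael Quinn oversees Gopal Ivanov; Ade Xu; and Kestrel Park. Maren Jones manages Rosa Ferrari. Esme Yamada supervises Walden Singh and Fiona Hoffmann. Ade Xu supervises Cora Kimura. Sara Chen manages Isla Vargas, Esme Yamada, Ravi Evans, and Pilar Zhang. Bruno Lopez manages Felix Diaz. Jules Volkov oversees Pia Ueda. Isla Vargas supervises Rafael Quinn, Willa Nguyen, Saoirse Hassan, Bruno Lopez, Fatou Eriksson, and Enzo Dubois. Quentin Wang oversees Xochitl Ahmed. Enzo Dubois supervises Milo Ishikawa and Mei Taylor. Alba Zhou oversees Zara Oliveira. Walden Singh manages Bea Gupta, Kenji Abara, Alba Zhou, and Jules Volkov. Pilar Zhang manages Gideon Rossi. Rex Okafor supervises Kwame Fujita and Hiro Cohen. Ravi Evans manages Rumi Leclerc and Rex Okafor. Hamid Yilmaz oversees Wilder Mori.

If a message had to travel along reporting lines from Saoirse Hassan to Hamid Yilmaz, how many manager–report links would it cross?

7

Saoirse Hassan is 2 levels below Sara Chen, and Hamid Yilmaz is 5 levels below Sara Chen (their lowest common manager). The shortest path runs up from Saoirse Hassan to Sara Chen and back down to Hamid Yilmaz: 2 + 5 = 7 links.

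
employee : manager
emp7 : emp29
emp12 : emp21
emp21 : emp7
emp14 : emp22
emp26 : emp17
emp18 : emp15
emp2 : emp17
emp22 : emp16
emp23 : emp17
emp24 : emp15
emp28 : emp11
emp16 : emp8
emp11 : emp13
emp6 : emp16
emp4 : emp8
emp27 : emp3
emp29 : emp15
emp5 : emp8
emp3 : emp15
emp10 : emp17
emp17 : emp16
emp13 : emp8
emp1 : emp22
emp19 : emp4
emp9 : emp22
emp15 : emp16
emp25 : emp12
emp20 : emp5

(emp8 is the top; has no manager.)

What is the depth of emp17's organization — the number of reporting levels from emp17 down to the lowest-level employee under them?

The longest chain under emp17 runs emp17 → emp10, which is 1 level below emp17.

1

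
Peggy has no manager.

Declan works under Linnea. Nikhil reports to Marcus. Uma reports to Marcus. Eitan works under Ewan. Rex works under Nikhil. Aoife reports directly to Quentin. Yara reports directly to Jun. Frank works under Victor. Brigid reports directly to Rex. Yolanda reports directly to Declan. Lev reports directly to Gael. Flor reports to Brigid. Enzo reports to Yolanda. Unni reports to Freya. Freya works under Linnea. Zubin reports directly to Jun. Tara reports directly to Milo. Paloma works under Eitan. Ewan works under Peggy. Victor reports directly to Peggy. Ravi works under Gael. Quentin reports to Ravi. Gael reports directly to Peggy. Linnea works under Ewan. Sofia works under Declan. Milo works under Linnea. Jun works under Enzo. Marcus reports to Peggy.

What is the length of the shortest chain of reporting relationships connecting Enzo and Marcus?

Enzo is 5 levels below Peggy, and Marcus is 1 level below Peggy (their lowest common manager). The shortest path runs up from Enzo to Peggy and back down to Marcus: 5 + 1 = 6 links.

6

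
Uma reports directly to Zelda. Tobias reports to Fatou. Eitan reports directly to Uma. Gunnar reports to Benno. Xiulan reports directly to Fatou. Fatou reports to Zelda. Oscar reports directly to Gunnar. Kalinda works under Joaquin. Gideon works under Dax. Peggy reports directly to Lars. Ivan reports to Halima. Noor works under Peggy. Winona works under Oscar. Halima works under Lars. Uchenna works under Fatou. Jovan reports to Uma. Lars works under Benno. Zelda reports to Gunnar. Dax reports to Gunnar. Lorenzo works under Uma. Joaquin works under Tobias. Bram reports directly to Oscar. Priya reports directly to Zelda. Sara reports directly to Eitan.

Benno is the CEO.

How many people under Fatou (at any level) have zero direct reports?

3

The people in Fatou's organization with no one reporting to them are Xiulan, Kalinda, Uchenna. That is 3.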